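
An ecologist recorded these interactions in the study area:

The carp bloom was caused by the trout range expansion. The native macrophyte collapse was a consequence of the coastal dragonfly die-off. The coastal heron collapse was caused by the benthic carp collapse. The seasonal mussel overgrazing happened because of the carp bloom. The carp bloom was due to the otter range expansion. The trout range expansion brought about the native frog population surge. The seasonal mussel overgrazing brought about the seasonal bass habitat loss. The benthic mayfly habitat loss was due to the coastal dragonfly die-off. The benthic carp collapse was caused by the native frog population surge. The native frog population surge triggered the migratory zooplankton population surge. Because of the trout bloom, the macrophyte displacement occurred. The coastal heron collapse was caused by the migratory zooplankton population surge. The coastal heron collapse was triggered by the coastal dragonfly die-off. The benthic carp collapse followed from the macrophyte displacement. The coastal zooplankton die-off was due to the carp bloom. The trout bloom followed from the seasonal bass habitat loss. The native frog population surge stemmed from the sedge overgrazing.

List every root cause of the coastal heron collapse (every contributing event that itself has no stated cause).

Tracing upstream from the coastal heron collapse: the coastal heron collapse ← the migratory zooplankton population surge ← the native frog population surge ← the sedge overgrazing.
A separate upstream branch: the coastal heron collapse ← the benthic carp collapse ← the macrophyte displacement ← the trout bloom ← the seasonal bass habitat loss ← the seasonal mussel overgrazing ← the carp bloom ← the otter range expansion.
A separate upstream branch: the coastal heron collapse ← the migratory zooplankton population surge ← the native frog population surge ← the trout range expansion.
A separate upstream branch: the coastal heron collapse ← the coastal dragonfly die-off.
Each of those chain origins has no stated cause.

the coastal dragonfly die-off, the otter range expansion, the sedge overgrazing, the trout range expansion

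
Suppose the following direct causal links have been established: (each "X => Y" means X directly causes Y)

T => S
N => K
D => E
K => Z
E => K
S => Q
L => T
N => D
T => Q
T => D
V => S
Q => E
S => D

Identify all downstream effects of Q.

E, K, Z

Direct effects: E.
2 steps out: K.
3 steps out: Z.
Not reachable from it: V, L, T, S, N, D.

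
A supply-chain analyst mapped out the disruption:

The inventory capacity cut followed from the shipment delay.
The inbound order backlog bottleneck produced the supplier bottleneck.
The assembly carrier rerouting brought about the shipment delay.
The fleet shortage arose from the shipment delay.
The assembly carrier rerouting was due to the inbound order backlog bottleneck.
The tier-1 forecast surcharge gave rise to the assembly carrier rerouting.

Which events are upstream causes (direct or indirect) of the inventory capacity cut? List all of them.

Immediate cause of the inventory capacity cut: the shipment delay.
Further upstream: the inbound order backlog bottleneck, the assembly carrier rerouting, the tier-1 forecast surcharge.

the assembly carrier rerouting, the inbound order backlog bottleneck, the shipment delay, the tier-1 forecast surcharge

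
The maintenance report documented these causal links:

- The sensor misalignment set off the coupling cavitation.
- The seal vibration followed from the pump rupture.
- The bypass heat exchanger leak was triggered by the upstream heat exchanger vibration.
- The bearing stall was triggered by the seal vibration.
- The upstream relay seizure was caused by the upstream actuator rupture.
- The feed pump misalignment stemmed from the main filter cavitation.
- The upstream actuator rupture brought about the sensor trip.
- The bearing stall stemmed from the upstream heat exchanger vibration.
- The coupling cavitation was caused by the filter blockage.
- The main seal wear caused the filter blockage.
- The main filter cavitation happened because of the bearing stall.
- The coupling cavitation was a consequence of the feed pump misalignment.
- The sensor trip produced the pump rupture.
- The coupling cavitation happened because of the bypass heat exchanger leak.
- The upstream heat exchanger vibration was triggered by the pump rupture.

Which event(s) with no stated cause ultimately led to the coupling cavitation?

Tracing upstream from the coupling cavitation: the coupling cavitation ← the bypass heat exchanger leak ← the upstream heat exchanger vibration ← the pump rupture ← the sensor trip ← the upstream actuator rupture.
A separate upstream branch: the coupling cavitation ← the filter blockage ← the main seal wear.
A separate upstream branch: the coupling cavitation ← the sensor misalignment.
Each of those chain origins has no stated cause.

the main seal wear, the sensor misalignment, the upstream actuator rupture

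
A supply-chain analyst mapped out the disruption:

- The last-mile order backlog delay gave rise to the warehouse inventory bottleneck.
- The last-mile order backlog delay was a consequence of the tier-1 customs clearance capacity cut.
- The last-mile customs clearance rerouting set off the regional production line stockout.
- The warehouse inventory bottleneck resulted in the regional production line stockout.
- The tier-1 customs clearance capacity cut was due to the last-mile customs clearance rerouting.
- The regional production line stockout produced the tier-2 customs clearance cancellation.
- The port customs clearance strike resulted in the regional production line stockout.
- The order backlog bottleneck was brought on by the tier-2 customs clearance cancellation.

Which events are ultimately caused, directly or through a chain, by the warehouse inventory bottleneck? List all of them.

Direct effects: the regional production line stockout.
2 steps out: the tier-2 customs clearance cancellation.
3 steps out: the order backlog bottleneck.
Not reachable from it: the last-mile customs clearance rerouting, the tier-1 customs clearance capacity cut, the last-mile order backlog delay, the port customs clearance strike.

the order backlog bottleneck, the regional production line stockout, the tier-2 customs clearance cancellation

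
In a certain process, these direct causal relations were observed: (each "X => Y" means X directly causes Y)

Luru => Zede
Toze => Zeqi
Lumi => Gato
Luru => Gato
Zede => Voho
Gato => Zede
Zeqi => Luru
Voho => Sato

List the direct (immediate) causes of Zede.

Upstream contributors include Toze, Lumi, Zeqi, but only Gato, Luru feed directly into Zede.

Gato, Luru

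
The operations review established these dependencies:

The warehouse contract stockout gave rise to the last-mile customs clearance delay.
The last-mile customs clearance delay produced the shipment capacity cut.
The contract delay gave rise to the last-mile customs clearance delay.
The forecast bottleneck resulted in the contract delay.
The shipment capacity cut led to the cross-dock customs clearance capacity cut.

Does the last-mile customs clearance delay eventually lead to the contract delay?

The last-mile customs clearance delay leads to the shipment capacity cut, the cross-dock customs clearance capacity cut; the contract delay is not among them.

No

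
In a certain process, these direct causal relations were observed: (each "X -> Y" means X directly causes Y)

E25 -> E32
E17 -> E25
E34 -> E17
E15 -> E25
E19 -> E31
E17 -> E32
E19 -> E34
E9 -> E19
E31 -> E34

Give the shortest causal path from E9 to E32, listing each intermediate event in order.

E9 → E19
E19 → E34
E34 → E17
E17 → E32
Length: 4 steps.

E9 → E19 → E34 → E17 → E32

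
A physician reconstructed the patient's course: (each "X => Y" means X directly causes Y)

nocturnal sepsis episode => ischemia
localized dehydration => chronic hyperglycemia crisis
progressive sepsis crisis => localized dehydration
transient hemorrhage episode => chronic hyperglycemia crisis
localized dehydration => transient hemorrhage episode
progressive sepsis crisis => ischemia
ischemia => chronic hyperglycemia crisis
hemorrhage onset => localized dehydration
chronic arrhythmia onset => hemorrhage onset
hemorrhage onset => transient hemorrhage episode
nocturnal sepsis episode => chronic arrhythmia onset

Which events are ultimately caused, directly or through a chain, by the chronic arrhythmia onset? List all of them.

the chronic hyperglycemia crisis, the hemorrhage onset, the localized dehydration, the transient hemorrhage episode

Direct effects: the hemorrhage onset.
2 steps out: the localized dehydration, the transient hemorrhage episode.
3 steps out: the chronic hyperglycemia crisis.
Not reachable from it: the nocturnal sepsis episode, the progressive sepsis crisis, the ischemia.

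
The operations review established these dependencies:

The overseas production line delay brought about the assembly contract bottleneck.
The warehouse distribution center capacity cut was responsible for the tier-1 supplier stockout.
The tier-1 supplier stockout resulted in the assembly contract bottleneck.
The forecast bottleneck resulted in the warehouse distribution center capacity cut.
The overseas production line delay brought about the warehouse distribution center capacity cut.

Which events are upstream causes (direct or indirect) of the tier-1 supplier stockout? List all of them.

Immediate cause of the tier-1 supplier stockout: the warehouse distribution center capacity cut.
Further upstream: the forecast bottleneck, the overseas production line delay.

the forecast bottleneck, the overseas production line delay, the warehouse distribution center capacity cut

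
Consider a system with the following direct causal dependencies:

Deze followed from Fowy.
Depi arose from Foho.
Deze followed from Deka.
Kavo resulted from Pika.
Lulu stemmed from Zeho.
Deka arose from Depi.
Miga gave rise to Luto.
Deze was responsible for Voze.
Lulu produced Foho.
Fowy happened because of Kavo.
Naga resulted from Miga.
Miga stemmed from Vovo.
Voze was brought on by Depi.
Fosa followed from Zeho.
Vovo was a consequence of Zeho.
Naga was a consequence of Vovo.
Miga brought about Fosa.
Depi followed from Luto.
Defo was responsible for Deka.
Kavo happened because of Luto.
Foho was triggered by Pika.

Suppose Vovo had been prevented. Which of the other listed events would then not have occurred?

Downstream of Vovo: Miga, Luto, Kavo, Naga, Fosa, Depi, Deka, Fowy, Deze, Voze.
Of those, still caused via another path: Kavo, Fosa, Depi, Deka, Fowy, Deze, Voze.
The remainder have no surviving cause.

Luto, Miga, Naga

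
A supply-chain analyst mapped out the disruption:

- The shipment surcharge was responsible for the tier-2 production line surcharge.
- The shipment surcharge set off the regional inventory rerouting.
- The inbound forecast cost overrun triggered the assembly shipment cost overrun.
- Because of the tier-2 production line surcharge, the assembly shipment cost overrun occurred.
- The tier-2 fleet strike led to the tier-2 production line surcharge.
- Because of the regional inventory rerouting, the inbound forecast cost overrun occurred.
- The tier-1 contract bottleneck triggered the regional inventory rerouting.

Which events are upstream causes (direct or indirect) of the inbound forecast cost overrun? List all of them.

the regional inventory rerouting, the shipment surcharge, the tier-1 contract bottleneck

Immediate cause of the inbound forecast cost overrun: the regional inventory rerouting.
Further upstream: the shipment surcharge, the tier-1 contract bottleneck.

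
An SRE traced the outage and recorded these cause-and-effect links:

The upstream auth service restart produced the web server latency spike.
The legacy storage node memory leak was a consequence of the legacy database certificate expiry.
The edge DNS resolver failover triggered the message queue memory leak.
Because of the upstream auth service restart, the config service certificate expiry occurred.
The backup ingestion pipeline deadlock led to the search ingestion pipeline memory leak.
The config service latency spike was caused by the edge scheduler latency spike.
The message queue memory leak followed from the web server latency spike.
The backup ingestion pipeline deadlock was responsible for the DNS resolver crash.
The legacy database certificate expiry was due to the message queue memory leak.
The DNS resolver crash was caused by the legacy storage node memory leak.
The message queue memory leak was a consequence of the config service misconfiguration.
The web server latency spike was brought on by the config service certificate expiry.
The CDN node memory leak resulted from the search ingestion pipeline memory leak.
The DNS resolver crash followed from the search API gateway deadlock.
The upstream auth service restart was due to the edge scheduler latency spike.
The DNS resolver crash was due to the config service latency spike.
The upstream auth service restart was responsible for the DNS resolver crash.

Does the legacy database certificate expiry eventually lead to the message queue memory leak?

The legacy database certificate expiry leads to the legacy storage node memory leak, the DNS resolver crash; the message queue memory leak is not among them.

No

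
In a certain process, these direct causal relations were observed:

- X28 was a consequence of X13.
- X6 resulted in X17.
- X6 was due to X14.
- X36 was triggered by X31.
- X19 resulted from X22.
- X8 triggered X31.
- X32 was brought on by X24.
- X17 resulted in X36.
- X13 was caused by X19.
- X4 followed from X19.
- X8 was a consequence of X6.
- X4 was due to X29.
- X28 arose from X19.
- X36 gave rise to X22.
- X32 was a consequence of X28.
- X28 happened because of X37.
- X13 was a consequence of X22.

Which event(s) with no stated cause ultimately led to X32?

X14, X24, X37

Tracing upstream from X32: X32 ← X28 ← X19 ← X22 ← X36 ← X17 ← X6 ← X14.
A separate upstream branch: X32 ← X28 ← X37.
A separate upstream branch: X32 ← X24.
Each of those chain origins has no stated cause.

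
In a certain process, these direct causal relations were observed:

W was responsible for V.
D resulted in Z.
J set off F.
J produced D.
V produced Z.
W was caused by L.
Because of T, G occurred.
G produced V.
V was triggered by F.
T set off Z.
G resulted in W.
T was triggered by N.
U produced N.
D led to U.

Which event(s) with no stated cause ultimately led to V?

J, L

Tracing upstream from V: V ← F ← J.
A separate upstream branch: V ← W ← L.
Each of those chain origins has no stated cause.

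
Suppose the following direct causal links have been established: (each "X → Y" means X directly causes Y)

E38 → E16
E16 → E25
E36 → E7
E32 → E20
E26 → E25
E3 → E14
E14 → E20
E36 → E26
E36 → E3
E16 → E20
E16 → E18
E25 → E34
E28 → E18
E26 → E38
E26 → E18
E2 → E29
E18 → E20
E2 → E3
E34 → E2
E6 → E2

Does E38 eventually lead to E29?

Yes

There is a causal chain: E38 → E16 → E25 → E34 → E2 → E29.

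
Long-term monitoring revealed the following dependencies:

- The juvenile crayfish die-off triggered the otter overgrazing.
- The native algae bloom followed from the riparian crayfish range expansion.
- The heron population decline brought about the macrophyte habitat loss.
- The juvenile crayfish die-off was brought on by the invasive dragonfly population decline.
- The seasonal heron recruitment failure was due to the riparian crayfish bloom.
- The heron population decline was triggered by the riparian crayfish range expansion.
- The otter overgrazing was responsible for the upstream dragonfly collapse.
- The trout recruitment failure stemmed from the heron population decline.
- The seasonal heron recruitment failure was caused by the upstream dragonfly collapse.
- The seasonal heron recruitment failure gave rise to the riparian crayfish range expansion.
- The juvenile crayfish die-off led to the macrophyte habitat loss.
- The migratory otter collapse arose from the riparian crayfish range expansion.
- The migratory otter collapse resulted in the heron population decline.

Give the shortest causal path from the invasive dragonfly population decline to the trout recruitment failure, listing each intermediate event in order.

the invasive dragonfly population decline → the juvenile crayfish die-off → the otter overgrazing → the upstream dragonfly collapse → the seasonal heron recruitment failure → the riparian crayfish range expansion → the heron population decline → the trout recruitment failure

the invasive dragonfly population decline → the juvenile crayfish die-off
the juvenile crayfish die-off → the otter overgrazing
the otter overgrazing → the upstream dragonfly collapse
the upstream dragonfly collapse → the seasonal heron recruitment failure
the seasonal heron recruitment failure → the riparian crayfish range expansion
the riparian crayfish range expansion → the heron population decline
the heron population decline → the trout recruitment failure
Length: 7 steps.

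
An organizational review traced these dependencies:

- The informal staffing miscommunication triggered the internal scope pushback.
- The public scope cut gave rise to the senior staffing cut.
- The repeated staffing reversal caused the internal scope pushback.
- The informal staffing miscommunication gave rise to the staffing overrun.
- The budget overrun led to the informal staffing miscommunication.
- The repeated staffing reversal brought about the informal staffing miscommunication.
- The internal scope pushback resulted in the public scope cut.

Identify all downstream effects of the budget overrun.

the informal staffing miscommunication, the internal scope pushback, the public scope cut, the senior staffing cut, the staffing overrun

Direct effects: the informal staffing miscommunication.
2 steps out: the staffing overrun, the internal scope pushback.
3 steps out: the public scope cut.
4 steps out: the senior staffing cut.
Not reachable from it: the repeated staffing reversal.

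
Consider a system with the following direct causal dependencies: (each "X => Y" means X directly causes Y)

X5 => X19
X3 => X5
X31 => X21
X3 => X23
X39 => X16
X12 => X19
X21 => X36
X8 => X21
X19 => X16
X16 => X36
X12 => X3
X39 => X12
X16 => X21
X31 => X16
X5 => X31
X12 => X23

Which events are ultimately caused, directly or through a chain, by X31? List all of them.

Direct effects: X16, X21.
2 steps out: X36.
Not reachable from it: X39, X12, X3, X5, X19, X23, X8.

X16, X21, X36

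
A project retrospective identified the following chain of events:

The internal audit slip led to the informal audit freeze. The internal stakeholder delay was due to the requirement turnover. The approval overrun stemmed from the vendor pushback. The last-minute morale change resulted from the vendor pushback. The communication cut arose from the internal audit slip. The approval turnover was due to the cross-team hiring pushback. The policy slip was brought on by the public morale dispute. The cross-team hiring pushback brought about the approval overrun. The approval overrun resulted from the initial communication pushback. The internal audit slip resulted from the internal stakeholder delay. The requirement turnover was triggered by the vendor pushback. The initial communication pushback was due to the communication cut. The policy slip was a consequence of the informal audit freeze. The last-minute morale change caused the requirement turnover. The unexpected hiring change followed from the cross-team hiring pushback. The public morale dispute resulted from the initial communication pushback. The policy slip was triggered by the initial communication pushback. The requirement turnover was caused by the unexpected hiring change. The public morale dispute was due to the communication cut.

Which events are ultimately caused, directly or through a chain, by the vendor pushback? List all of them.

the approval overrun, the communication cut, the informal audit freeze, the initial communication pushback, the internal audit slip, the internal stakeholder delay, the last-minute morale change, the policy slip, the public morale dispute, the requirement turnover

Direct effects: the last-minute morale change, the requirement turnover, the approval overrun.
2 steps out: the internal stakeholder delay.
3 steps out: the internal audit slip.
4 steps out: the informal audit freeze, the communication cut.
5 steps out: the initial communication pushback, the public morale dispute, the policy slip.
Not reachable from it: the cross-team hiring pushback, the unexpected hiring change, the approval turnover.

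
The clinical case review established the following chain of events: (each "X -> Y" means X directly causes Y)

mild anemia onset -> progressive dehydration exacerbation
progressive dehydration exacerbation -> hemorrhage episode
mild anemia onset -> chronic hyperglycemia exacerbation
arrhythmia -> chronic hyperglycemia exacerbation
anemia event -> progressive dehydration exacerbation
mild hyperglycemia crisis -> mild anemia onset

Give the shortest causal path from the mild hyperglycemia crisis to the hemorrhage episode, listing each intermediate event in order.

the mild hyperglycemia crisis → the mild anemia onset
the mild anemia onset → the progressive dehydration exacerbation
the progressive dehydration exacerbation → the hemorrhage episode
Length: 3 steps.

the mild hyperglycemia crisis → the mild anemia onset → the progressive dehydration exacerbation → the hemorrhage episode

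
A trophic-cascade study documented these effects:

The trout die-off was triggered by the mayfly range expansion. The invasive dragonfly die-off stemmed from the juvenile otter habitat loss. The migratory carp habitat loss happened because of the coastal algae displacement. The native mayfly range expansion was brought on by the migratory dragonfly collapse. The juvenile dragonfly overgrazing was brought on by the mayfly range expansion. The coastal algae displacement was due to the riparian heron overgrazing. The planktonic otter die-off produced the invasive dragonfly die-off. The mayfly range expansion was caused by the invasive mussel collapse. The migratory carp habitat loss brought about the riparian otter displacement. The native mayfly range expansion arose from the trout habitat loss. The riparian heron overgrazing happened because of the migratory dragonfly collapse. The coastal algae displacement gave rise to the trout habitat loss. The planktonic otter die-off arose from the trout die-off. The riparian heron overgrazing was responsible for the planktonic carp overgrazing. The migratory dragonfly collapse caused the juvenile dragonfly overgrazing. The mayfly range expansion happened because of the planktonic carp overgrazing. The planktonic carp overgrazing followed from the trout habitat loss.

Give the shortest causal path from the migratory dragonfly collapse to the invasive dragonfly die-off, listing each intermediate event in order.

the migratory dragonfly collapse → the riparian heron overgrazing → the planktonic carp overgrazing → the mayfly range expansion → the trout die-off → the planktonic otter die-off → the invasive dragonfly die-off

the migratory dragonfly collapse → the riparian heron overgrazing
the riparian heron overgrazing → the planktonic carp overgrazing
the planktonic carp overgrazing → the mayfly range expansion
the mayfly range expansion → the trout die-off
the trout die-off → the planktonic otter die-off
the planktonic otter die-off → the invasive dragonfly die-off
Length: 6 steps.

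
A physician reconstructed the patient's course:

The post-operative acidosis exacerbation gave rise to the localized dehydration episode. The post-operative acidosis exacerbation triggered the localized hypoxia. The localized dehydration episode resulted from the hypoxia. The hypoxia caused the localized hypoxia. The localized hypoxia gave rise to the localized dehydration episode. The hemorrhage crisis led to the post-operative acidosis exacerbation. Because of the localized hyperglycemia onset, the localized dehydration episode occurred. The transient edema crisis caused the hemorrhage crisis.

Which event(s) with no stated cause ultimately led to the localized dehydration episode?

Tracing upstream from the localized dehydration episode: the localized dehydration episode ← the hypoxia.
A separate upstream branch: the localized dehydration episode ← the post-operative acidosis exacerbation ← the hemorrhage crisis ← the transient edema crisis.
A separate upstream branch: the localized dehydration episode ← the localized hyperglycemia onset.
Each of those chain origins has no stated cause.

the hypoxia, the localized hyperglycemia onset, the transient edema crisis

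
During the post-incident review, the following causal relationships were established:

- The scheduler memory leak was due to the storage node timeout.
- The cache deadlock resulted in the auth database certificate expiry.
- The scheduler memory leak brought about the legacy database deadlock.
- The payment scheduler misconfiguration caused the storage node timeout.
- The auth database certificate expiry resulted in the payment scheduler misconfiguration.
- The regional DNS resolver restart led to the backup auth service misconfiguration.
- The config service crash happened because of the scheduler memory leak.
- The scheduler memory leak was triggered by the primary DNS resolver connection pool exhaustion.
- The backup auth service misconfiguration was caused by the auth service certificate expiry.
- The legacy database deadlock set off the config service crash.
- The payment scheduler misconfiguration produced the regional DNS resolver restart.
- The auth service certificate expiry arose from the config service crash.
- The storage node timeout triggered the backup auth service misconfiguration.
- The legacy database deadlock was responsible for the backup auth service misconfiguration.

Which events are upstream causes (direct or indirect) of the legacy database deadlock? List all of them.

Immediate cause of the legacy database deadlock: the scheduler memory leak.
Further upstream: the cache deadlock, the auth database certificate expiry, the payment scheduler misconfiguration, the storage node timeout, the primary DNS resolver connection pool exhaustion.

the auth database certificate expiry, the cache deadlock, the payment scheduler misconfiguration, the primary DNS resolver connection pool exhaustion, the scheduler memory leak, the storage node timeout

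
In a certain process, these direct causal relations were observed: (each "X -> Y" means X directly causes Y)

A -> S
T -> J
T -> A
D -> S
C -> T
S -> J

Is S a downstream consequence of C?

There is a causal chain: C → T → A → S.

Yes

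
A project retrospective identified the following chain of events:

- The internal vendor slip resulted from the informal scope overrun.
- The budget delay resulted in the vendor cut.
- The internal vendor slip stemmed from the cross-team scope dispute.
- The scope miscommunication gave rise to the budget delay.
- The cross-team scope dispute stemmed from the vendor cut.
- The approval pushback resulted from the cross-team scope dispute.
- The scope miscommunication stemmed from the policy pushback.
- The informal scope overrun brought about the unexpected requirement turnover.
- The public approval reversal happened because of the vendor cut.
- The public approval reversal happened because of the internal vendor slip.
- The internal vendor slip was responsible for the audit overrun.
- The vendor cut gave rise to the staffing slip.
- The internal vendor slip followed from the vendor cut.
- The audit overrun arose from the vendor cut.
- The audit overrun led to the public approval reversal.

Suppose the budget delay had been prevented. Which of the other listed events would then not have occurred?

Downstream of the budget delay: the vendor cut, the cross-team scope dispute, the staffing slip, the internal vendor slip, the approval pushback, the audit overrun, the public approval reversal.
Of those, still caused via another path: the internal vendor slip, the audit overrun, the public approval reversal.
The remainder have no surviving cause.

the approval pushback, the cross-team scope dispute, the staffing slip, the vendor cut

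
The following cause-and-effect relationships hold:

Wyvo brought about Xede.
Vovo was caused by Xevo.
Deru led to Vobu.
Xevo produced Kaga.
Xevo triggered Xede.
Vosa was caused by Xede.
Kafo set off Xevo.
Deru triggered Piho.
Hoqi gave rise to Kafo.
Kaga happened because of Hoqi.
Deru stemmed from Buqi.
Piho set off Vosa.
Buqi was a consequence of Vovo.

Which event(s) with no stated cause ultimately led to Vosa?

Tracing upstream from Vosa: Vosa ← Xede ← Xevo ← Kafo ← Hoqi.
A separate upstream branch: Vosa ← Xede ← Wyvo.
Each of those chain origins has no stated cause.

Hoqi, Wyvo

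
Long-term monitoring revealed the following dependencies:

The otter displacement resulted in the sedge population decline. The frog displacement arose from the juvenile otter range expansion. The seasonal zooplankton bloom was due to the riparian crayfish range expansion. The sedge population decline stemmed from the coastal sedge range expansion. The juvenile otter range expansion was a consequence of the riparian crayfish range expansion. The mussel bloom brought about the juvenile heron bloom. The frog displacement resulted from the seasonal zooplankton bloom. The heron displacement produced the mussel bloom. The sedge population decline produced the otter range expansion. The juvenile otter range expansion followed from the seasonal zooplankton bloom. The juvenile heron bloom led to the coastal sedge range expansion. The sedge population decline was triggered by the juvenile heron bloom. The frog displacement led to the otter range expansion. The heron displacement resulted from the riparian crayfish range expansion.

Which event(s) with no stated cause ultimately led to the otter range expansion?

the otter displacement, the riparian crayfish range expansion

Tracing upstream from the otter range expansion: the otter range expansion ← the frog displacement ← the seasonal zooplankton bloom ← the riparian crayfish range expansion.
A separate upstream branch: the otter range expansion ← the sedge population decline ← the otter displacement.
Each of those chain origins has no stated cause.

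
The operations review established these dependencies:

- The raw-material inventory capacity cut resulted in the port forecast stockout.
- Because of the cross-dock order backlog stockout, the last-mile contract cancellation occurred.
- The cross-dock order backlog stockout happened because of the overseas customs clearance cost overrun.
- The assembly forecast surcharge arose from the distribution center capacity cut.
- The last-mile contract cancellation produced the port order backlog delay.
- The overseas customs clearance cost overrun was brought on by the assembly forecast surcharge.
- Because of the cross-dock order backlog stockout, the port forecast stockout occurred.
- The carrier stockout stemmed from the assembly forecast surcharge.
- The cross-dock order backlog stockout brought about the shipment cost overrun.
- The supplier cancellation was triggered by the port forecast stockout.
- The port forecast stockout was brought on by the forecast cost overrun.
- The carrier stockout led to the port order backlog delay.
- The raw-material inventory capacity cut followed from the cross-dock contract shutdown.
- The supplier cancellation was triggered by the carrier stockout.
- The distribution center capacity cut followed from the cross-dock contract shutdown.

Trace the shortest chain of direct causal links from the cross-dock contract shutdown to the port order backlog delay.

the cross-dock contract shutdown → the distribution center capacity cut
the distribution center capacity cut → the assembly forecast surcharge
the assembly forecast surcharge → the carrier stockout
the carrier stockout → the port order backlog delay
Length: 4 steps.

the cross-dock contract shutdown → the distribution center capacity cut → the assembly forecast surcharge → the carrier stockout → the port order backlog delay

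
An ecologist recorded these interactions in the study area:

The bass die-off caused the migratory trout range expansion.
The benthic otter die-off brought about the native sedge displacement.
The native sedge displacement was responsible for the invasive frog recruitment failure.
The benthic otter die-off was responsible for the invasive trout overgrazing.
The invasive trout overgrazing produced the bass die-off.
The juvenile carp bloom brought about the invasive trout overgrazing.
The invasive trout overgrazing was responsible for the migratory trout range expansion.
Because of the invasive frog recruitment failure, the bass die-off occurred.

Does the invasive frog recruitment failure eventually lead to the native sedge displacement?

The invasive frog recruitment failure leads to the bass die-off, the migratory trout range expansion; the native sedge displacement is not among them.

No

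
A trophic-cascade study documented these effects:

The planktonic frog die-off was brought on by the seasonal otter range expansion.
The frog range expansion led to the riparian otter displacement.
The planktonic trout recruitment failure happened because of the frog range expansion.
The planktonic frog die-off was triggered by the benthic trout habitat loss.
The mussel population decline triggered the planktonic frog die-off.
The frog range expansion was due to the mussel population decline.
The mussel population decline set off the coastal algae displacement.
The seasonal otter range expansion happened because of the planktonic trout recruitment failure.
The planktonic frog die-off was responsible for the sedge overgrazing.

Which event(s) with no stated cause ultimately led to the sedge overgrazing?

the benthic trout habitat loss, the mussel population decline

Tracing upstream from the sedge overgrazing: the sedge overgrazing ← the planktonic frog die-off ← the mussel population decline.
A separate upstream branch: the sedge overgrazing ← the planktonic frog die-off ← the benthic trout habitat loss.
Each of those chain origins has no stated cause.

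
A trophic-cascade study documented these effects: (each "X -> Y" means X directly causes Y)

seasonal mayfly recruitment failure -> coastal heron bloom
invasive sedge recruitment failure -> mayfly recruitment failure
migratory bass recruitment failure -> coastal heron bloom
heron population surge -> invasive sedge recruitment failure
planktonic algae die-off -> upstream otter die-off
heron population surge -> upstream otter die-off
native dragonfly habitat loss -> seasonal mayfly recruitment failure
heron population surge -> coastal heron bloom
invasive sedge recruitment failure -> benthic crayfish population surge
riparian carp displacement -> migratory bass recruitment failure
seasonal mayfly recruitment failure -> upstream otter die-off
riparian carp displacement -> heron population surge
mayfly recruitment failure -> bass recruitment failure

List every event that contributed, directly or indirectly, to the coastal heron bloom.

Immediate causes of the coastal heron bloom: the migratory bass recruitment failure, the seasonal mayfly recruitment failure, the heron population surge.
Further upstream: the riparian carp displacement, the native dragonfly habitat loss.

the heron population surge, the migratory bass recruitment failure, the native dragonfly habitat loss, the riparian carp displacement, the seasonal mayfly recruitment failure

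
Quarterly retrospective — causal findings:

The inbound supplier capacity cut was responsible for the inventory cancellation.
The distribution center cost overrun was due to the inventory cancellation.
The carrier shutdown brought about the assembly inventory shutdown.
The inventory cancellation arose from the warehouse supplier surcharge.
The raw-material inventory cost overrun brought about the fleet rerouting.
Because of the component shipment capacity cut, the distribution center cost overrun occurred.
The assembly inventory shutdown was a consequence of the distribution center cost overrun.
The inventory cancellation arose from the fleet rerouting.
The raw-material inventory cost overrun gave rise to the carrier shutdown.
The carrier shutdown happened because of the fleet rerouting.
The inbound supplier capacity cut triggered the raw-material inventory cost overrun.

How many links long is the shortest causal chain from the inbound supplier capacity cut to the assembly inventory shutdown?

Shortest chain: the inbound supplier capacity cut → the raw-material inventory cost overrun → the carrier shutdown → the assembly inventory shutdown.

3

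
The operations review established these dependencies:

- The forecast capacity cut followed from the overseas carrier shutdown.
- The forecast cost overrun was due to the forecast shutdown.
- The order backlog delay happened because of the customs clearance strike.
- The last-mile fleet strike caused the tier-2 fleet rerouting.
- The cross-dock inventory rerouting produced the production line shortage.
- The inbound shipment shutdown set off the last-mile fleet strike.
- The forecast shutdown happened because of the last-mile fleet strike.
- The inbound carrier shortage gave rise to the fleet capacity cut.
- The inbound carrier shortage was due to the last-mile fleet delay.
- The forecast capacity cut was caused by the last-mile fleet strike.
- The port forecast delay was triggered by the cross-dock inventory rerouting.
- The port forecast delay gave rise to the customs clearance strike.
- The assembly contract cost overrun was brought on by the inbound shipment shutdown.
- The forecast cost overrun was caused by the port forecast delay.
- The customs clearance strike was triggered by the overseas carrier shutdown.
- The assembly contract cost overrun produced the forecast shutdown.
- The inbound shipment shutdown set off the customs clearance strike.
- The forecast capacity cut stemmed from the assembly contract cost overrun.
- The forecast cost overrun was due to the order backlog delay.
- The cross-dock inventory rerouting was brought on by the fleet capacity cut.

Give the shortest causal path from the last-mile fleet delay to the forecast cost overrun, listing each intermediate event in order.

the last-mile fleet delay → the inbound carrier shortage → the fleet capacity cut → the cross-dock inventory rerouting → the port forecast delay → the forecast cost overrun

the last-mile fleet delay → the inbound carrier shortage
the inbound carrier shortage → the fleet capacity cut
the fleet capacity cut → the cross-dock inventory rerouting
the cross-dock inventory rerouting → the port forecast delay
the port forecast delay → the forecast cost overrun
Length: 5 steps.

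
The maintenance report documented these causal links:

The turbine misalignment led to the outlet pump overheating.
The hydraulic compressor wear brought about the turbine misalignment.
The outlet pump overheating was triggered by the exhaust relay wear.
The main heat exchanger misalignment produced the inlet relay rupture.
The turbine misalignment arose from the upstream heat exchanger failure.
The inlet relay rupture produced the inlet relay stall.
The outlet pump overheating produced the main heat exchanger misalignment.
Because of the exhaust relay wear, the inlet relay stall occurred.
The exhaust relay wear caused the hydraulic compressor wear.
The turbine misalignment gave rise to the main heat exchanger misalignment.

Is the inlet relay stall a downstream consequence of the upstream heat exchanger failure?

There is a causal chain: the upstream heat exchanger failure → the turbine misalignment → the main heat exchanger misalignment → the inlet relay rupture → the inlet relay stall.

Yes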